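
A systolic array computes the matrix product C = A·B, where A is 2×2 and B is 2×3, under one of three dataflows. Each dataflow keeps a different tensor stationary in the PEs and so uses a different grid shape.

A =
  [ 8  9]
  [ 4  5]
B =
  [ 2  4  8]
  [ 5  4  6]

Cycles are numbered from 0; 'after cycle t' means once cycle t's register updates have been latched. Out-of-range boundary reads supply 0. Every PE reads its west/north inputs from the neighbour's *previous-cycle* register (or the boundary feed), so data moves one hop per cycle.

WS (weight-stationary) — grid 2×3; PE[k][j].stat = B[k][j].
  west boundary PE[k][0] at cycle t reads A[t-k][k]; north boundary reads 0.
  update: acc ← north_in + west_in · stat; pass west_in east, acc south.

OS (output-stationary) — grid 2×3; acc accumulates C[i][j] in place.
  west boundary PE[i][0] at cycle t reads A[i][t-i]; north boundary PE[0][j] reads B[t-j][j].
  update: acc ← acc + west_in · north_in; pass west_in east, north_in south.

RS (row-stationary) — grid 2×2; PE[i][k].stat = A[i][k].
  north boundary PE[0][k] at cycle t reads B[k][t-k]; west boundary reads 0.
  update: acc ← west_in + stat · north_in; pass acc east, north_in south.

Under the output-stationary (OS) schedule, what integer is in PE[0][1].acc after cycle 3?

PE[0][1].acc = 68

Tracing OS — 2×3 array, target PE[0][1]:
  c0 r0c0: 16 / 8 / 2
  c0 r0c1: 0 / 0 / 0
  c1 r0c0: 61 / 9 / 5
  c1 r0c1: 32 / 8 / 4
  c2 r0c0: 61 / 0 / 0
  c2 r0c1: 68 / 9 / 4
  c3 r0c0: 61 / 0 / 0
  c3 r0c1: 68 / 0 / 0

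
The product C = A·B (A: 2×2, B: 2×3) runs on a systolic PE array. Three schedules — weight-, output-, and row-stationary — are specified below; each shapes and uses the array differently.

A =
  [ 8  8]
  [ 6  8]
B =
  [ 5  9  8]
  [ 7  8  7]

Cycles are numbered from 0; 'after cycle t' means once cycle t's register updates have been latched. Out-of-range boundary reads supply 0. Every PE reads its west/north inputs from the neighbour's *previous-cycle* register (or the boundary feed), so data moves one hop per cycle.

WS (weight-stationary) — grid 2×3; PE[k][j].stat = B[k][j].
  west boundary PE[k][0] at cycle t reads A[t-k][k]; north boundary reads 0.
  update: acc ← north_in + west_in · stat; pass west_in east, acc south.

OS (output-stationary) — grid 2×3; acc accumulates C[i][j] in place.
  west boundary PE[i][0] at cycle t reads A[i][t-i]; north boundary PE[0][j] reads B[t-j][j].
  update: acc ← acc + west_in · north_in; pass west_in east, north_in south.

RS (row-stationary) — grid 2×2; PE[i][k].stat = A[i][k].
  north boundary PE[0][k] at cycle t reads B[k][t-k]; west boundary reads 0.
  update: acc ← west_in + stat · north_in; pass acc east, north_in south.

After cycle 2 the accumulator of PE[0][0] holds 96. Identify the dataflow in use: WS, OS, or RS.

Under WS (2×3), PE[0][0]:
  [0] (0,0) acc=40 (h:8 v:40)
  [1] (0,0) acc=30 (h:6 v:30)
  [2] (0,0) acc=0 (h:0 v:0)
Under OS (2×3), PE[0][0]:
  [0] (0,0) acc=40 (h:8 v:5)
  [1] (0,0) acc=96 (h:8 v:7)
  [2] (0,0) acc=96 (h:0 v:0)
Under RS (2×2), PE[0][0]:
  [0] (0,0) acc=40 (h:40 v:5)
  [1] (0,0) acc=72 (h:72 v:9)
  [2] (0,0) acc=64 (h:64 v:8)

dataflow = OS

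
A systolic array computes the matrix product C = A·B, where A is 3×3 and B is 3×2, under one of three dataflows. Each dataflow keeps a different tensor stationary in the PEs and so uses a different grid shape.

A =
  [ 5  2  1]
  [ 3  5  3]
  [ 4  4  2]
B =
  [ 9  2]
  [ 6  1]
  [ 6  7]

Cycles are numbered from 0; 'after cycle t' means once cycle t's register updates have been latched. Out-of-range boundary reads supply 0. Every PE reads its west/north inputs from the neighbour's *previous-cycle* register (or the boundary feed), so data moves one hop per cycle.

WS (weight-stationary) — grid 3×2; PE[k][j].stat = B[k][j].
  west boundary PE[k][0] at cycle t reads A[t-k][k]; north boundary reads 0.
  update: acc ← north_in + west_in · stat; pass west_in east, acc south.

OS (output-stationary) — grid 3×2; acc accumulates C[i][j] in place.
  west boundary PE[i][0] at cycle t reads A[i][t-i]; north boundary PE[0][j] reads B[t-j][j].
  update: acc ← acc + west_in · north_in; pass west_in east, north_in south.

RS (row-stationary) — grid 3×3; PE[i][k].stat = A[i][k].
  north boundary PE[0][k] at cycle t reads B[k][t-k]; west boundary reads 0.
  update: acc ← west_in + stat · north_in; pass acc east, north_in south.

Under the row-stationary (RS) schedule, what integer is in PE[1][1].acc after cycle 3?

PE[1][1].acc = 11

Tracing RS — 3×3 array, target PE[1][1]:
  @0  [0,1]  acc 0  |  →0  ↓0
  @0  [1,0]  acc 0  |  →0  ↓0
  @0  [1,1]  acc 0  |  →0  ↓0
  @1  [0,1]  acc 57  |  →57  ↓6
  @1  [1,0]  acc 27  |  →27  ↓9
  @1  [1,1]  acc 0  |  →0  ↓0
  @2  [0,1]  acc 12  |  →12  ↓1
  @2  [1,0]  acc 6  |  →6  ↓2
  @2  [1,1]  acc 57  |  →57  ↓6
  @3  [0,1]  acc 0  |  →0  ↓0
  @3  [1,0]  acc 0  |  →0  ↓0
  @3  [1,1]  acc 11  |  →11  ↓1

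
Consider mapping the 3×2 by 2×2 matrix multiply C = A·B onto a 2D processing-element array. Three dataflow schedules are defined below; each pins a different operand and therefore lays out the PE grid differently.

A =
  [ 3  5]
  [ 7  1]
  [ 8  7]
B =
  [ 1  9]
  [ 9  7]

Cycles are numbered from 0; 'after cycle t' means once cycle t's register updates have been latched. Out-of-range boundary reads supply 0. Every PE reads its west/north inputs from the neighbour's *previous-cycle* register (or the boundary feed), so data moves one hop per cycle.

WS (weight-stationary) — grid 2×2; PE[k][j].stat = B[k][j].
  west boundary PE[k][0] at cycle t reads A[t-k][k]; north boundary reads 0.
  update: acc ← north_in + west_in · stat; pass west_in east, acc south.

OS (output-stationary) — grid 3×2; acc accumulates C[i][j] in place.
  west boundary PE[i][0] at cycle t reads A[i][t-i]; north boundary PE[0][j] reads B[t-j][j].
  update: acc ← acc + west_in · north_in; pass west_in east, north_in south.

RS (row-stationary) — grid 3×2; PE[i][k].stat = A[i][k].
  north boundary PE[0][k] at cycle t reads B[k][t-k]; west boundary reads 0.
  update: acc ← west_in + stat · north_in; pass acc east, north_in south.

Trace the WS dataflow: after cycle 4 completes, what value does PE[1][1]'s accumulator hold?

WS (2×2). Following PE[1][1] plus its west/north inputs:
  step 0 · PE0,1: acc=0; fwd→0 fwd↓0
  step 0 · PE1,0: acc=0; fwd→0 fwd↓0
  step 0 · PE1,1: acc=0; fwd→0 fwd↓0
  step 1 · PE0,1: acc=27; fwd→3 fwd↓27
  step 1 · PE1,0: acc=48; fwd→5 fwd↓48
  step 1 · PE1,1: acc=0; fwd→0 fwd↓0
  step 2 · PE0,1: acc=63; fwd→7 fwd↓63
  step 2 · PE1,0: acc=16; fwd→1 fwd↓16
  step 2 · PE1,1: acc=62; fwd→5 fwd↓62
  step 3 · PE0,1: acc=72; fwd→8 fwd↓72
  step 3 · PE1,0: acc=71; fwd→7 fwd↓71
  step 3 · PE1,1: acc=70; fwd→1 fwd↓70
  step 4 · PE0,1: acc=0; fwd→0 fwd↓0
  step 4 · PE1,0: acc=0; fwd→0 fwd↓0
  step 4 · PE1,1: acc=121; fwd→7 fwd↓121

PE[1][1].acc = 121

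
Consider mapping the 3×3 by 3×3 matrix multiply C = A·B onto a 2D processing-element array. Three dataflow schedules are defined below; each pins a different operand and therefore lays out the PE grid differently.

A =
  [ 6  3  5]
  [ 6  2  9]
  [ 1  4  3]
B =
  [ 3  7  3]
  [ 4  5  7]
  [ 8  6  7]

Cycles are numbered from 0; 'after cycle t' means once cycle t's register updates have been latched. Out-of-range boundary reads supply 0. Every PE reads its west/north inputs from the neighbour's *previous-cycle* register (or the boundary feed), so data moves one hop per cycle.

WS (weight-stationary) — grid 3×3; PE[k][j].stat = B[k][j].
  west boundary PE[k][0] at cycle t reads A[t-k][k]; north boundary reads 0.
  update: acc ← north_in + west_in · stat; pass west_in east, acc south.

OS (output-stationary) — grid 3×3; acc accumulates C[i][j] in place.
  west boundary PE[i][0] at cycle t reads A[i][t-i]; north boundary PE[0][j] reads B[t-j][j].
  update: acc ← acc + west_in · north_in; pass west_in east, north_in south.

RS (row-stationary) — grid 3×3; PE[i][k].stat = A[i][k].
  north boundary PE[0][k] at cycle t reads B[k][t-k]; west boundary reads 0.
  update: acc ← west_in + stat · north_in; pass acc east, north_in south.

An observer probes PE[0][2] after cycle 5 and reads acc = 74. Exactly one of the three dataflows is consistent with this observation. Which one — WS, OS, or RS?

dataflow = OS

WS [3×3] PE[0][2] across cycles:
  0: (0,2).acc=0  regs=<0,0>
  1: (0,2).acc=0  regs=<0,0>
  2: (0,2).acc=18  regs=<6,18>
  3: (0,2).acc=18  regs=<6,18>
  4: (0,2).acc=3  regs=<1,3>
  5: (0,2).acc=0  regs=<0,0>
OS [3×3] PE[0][2] across cycles:
  0: (0,2).acc=0  regs=<0,0>
  1: (0,2).acc=0  regs=<0,0>
  2: (0,2).acc=18  regs=<6,3>
  3: (0,2).acc=39  regs=<3,7>
  4: (0,2).acc=74  regs=<5,7>
  5: (0,2).acc=74  regs=<0,0>
RS [3×3] PE[0][2] across cycles:
  0: (0,2).acc=0  regs=<0,0>
  1: (0,2).acc=0  regs=<0,0>
  2: (0,2).acc=70  regs=<70,8>
  3: (0,2).acc=87  regs=<87,6>
  4: (0,2).acc=74  regs=<74,7>
  5: (0,2).acc=0  regs=<0,0>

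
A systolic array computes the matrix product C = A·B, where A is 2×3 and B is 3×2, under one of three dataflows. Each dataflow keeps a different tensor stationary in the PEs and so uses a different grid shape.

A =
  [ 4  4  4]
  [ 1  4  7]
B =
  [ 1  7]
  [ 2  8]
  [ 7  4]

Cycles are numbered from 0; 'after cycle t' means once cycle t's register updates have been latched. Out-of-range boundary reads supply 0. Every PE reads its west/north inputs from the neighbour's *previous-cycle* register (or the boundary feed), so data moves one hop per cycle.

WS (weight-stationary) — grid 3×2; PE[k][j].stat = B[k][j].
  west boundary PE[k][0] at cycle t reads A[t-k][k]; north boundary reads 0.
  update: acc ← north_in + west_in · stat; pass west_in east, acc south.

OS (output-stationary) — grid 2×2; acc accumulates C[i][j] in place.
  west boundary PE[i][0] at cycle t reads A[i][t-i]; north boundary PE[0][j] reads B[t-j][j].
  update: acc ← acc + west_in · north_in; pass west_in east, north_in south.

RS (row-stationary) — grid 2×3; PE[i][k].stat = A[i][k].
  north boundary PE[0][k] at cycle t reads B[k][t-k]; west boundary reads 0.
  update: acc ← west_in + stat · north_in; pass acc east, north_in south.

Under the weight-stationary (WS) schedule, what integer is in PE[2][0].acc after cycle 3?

WS (3×2). Following PE[2][0] plus its west/north inputs:
  after 0 — PE[1][0] acc=0, pass-E 0, pass-S 0
  after 0 — PE[2][0] acc=0, pass-E 0, pass-S 0
  after 1 — PE[1][0] acc=12, pass-E 4, pass-S 12
  after 1 — PE[2][0] acc=0, pass-E 0, pass-S 0
  after 2 — PE[1][0] acc=9, pass-E 4, pass-S 9
  after 2 — PE[2][0] acc=40, pass-E 4, pass-S 40
  after 3 — PE[1][0] acc=0, pass-E 0, pass-S 0
  after 3 — PE[2][0] acc=58, pass-E 7, pass-S 58

PE[2][0].acc = 58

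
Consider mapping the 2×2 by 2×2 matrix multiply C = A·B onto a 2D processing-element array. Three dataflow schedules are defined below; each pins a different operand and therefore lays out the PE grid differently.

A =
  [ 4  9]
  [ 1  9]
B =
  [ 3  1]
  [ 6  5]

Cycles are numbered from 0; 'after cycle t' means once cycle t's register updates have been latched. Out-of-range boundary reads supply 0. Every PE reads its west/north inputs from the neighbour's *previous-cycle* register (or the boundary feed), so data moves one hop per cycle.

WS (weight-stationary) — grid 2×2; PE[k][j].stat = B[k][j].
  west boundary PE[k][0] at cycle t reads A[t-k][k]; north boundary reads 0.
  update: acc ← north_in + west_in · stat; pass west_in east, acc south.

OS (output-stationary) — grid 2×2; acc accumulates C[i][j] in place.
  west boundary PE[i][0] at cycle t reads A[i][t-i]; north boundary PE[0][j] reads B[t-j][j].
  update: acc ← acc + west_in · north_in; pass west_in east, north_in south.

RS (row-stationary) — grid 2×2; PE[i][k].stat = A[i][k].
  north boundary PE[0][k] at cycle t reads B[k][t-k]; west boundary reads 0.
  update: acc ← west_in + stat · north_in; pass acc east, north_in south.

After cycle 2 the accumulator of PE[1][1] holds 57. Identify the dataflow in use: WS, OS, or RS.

— WS: 2×2; PE[1][1] trace:
  step 0 · PE1,1: acc=0; fwd→0 fwd↓0
  step 1 · PE1,1: acc=0; fwd→0 fwd↓0
  step 2 · PE1,1: acc=49; fwd→9 fwd↓49
— OS: 2×2; PE[1][1] trace:
  step 0 · PE1,1: acc=0; fwd→0 fwd↓0
  step 1 · PE1,1: acc=0; fwd→0 fwd↓0
  step 2 · PE1,1: acc=1; fwd→1 fwd↓1
— RS: 2×2; PE[1][1] trace:
  step 0 · PE1,1: acc=0; fwd→0 fwd↓0
  step 1 · PE1,1: acc=0; fwd→0 fwd↓0
  step 2 · PE1,1: acc=57; fwd→57 fwd↓6

dataflow = RS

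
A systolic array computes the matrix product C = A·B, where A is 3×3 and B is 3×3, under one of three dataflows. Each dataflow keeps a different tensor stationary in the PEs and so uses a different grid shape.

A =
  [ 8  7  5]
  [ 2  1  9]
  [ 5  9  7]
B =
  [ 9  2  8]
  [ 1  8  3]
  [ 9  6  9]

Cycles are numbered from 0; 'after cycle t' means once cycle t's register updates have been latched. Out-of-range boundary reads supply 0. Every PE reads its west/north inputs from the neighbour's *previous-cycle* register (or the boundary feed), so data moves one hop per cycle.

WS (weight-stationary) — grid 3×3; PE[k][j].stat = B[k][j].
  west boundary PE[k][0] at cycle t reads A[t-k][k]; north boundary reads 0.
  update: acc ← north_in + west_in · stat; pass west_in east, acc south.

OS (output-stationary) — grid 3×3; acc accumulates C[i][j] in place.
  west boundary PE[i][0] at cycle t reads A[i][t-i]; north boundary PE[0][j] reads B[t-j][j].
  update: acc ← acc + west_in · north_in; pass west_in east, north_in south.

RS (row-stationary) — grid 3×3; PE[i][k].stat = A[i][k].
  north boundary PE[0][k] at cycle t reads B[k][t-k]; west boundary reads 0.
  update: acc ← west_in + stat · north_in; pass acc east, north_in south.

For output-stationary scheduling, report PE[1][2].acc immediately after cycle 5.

PE[1][2].acc = 100

OS 3×3: PE[1][2] cycle-by-cycle (with neighbour feeds):
  @0  [0,2]  acc 0  |  →0  ↓0
  @0  [1,1]  acc 0  |  →0  ↓0
  @0  [1,2]  acc 0  |  →0  ↓0
  @1  [0,2]  acc 0  |  →0  ↓0
  @1  [1,1]  acc 0  |  →0  ↓0
  @1  [1,2]  acc 0  |  →0  ↓0
  @2  [0,2]  acc 64  |  →8  ↓8
  @2  [1,1]  acc 4  |  →2  ↓2
  @2  [1,2]  acc 0  |  →0  ↓0
  @3  [0,2]  acc 85  |  →7  ↓3
  @3  [1,1]  acc 12  |  →1  ↓8
  @3  [1,2]  acc 16  |  →2  ↓8
  @4  [0,2]  acc 130  |  →5  ↓9
  @4  [1,1]  acc 66  |  →9  ↓6
  @4  [1,2]  acc 19  |  →1  ↓3
  @5  [0,2]  acc 130  |  →0  ↓0
  @5  [1,1]  acc 66  |  →0  ↓0
  @5  [1,2]  acc 100  |  →9  ↓9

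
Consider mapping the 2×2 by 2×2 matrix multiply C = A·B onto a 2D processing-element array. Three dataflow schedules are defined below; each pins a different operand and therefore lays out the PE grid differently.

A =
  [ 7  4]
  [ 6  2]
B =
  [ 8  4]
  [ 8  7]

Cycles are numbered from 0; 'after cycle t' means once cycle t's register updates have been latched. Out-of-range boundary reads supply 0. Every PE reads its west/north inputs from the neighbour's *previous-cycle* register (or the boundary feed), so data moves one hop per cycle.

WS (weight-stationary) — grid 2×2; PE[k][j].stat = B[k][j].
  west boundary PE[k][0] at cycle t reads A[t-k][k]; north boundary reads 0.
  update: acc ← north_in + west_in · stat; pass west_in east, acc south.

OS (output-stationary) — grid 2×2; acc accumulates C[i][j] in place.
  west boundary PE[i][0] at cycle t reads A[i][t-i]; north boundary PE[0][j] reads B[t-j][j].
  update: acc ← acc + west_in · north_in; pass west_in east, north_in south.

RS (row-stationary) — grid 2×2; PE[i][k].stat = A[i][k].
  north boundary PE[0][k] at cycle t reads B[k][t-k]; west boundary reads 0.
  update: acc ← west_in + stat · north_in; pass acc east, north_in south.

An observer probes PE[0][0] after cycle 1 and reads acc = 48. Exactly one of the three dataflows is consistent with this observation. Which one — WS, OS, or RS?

dataflow = WS

WS [2×2] PE[0][0] across cycles:
  0: (0,0).acc=56  regs=<7,56>
  1: (0,0).acc=48  regs=<6,48>
OS [2×2] PE[0][0] across cycles:
  0: (0,0).acc=56  regs=<7,8>
  1: (0,0).acc=88  regs=<4,8>
RS [2×2] PE[0][0] across cycles:
  0: (0,0).acc=56  regs=<56,8>
  1: (0,0).acc=28  regs=<28,4>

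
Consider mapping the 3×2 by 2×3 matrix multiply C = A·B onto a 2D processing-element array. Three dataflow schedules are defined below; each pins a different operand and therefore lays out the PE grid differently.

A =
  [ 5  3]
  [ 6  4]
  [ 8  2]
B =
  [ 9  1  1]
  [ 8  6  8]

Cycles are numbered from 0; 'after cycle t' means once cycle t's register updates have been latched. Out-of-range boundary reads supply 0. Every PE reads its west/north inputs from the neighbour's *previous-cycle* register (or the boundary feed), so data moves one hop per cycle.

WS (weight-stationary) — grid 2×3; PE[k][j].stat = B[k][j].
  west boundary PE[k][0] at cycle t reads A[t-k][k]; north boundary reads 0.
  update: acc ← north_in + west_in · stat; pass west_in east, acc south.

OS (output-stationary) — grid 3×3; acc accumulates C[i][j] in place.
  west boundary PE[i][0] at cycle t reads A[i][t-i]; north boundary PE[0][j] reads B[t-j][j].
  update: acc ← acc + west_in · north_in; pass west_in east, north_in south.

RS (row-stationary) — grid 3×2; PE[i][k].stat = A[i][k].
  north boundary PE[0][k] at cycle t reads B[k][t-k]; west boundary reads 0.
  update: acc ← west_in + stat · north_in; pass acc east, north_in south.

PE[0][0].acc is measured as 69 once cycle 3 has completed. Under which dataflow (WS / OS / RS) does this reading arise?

dataflow = OS

WS (2×3 grid), PE[0][0]:
  cycle 0: PE[0][0] → acc 45, east 5, south 45
  cycle 1: PE[0][0] → acc 54, east 6, south 54
  cycle 2: PE[0][0] → acc 72, east 8, south 72
  cycle 3: PE[0][0] → acc 0, east 0, south 0
OS (3×3 grid), PE[0][0]:
  cycle 0: PE[0][0] → acc 45, east 5, south 9
  cycle 1: PE[0][0] → acc 69, east 3, south 8
  cycle 2: PE[0][0] → acc 69, east 0, south 0
  cycle 3: PE[0][0] → acc 69, east 0, south 0
RS (3×2 grid), PE[0][0]:
  cycle 0: PE[0][0] → acc 45, east 45, south 9
  cycle 1: PE[0][0] → acc 5, east 5, south 1
  cycle 2: PE[0][0] → acc 5, east 5, south 1
  cycle 3: PE[0][0] → acc 0, east 0, south 0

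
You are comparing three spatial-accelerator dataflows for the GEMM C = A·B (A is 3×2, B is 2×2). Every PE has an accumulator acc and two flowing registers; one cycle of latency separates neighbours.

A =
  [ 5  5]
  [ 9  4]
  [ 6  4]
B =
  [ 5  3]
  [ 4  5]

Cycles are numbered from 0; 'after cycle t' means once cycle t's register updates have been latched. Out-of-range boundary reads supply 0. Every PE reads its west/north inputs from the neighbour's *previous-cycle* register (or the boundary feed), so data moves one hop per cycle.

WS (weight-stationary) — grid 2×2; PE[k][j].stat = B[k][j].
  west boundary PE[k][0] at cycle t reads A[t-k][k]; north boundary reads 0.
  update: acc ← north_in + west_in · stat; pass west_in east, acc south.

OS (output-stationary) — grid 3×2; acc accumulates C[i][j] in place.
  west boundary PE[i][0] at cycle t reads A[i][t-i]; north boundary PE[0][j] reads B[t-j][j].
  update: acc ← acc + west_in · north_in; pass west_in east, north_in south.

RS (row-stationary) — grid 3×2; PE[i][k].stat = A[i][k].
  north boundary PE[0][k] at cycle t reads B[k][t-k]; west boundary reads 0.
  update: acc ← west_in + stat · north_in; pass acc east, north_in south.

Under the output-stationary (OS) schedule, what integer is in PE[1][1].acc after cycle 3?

PE[1][1].acc = 47

OS on a 3×2 grid — tracing PE[1][1] and its feeders:
  t=0 PE[0][1]: acc=0 h=0 v=0
  t=0 PE[1][0]: acc=0 h=0 v=0
  t=0 PE[1][1]: acc=0 h=0 v=0
  t=1 PE[0][1]: acc=15 h=5 v=3
  t=1 PE[1][0]: acc=45 h=9 v=5
  t=1 PE[1][1]: acc=0 h=0 v=0
  t=2 PE[0][1]: acc=40 h=5 v=5
  t=2 PE[1][0]: acc=61 h=4 v=4
  t=2 PE[1][1]: acc=27 h=9 v=3
  t=3 PE[0][1]: acc=40 h=0 v=0
  t=3 PE[1][0]: acc=61 h=0 v=0
  t=3 PE[1][1]: acc=47 h=4 v=5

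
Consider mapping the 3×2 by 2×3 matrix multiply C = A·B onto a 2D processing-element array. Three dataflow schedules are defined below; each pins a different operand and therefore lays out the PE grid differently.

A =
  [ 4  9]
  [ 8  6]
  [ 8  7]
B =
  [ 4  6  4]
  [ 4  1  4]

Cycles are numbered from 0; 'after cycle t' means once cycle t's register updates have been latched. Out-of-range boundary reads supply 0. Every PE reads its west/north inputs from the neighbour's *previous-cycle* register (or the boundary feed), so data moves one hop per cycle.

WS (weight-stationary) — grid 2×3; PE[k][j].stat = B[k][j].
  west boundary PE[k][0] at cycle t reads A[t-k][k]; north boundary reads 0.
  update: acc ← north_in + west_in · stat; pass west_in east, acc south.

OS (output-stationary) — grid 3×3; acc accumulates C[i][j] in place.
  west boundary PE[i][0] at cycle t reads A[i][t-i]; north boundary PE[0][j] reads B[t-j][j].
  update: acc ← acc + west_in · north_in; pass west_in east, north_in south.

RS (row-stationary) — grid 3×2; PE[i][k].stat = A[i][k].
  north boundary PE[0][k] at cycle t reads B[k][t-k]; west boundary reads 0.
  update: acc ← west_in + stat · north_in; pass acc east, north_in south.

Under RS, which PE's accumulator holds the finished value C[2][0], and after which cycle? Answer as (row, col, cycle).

RS — PE[2][1] is where C[2][0] collects:
  step 0 · PE2,1: acc=0; fwd→0 fwd↓0
  step 1 · PE2,1: acc=0; fwd→0 fwd↓0
  step 2 · PE2,1: acc=0; fwd→0 fwd↓0
  step 3 · PE2,1: acc=60; fwd→60 fwd↓4

(row, col, cycle) = (2, 1, 3)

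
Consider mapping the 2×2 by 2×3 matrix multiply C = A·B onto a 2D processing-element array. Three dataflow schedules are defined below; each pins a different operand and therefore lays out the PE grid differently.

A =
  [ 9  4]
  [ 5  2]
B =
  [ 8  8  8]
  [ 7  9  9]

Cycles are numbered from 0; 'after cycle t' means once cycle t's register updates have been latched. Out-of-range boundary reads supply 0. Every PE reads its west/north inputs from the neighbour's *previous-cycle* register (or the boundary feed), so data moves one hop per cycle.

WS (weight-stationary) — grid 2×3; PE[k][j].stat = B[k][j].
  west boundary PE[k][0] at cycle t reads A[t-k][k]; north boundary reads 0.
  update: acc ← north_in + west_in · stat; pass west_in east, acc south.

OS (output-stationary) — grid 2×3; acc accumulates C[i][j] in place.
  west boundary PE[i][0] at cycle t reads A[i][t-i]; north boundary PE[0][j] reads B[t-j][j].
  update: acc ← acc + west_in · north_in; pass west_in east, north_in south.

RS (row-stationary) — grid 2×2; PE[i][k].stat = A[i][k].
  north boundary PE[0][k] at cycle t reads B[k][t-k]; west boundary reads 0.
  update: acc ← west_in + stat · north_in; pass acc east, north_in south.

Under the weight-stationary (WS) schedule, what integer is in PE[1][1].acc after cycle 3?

PE[1][1].acc = 58

WS on a 2×3 grid — tracing PE[1][1] and its feeders:
  t=0 PE[0][1]: acc=0 h=0 v=0
  t=0 PE[1][0]: acc=0 h=0 v=0
  t=0 PE[1][1]: acc=0 h=0 v=0
  t=1 PE[0][1]: acc=72 h=9 v=72
  t=1 PE[1][0]: acc=100 h=4 v=100
  t=1 PE[1][1]: acc=0 h=0 v=0
  t=2 PE[0][1]: acc=40 h=5 v=40
  t=2 PE[1][0]: acc=54 h=2 v=54
  t=2 PE[1][1]: acc=108 h=4 v=108
  t=3 PE[0][1]: acc=0 h=0 v=0
  t=3 PE[1][0]: acc=0 h=0 v=0
  t=3 PE[1][1]: acc=58 h=2 v=58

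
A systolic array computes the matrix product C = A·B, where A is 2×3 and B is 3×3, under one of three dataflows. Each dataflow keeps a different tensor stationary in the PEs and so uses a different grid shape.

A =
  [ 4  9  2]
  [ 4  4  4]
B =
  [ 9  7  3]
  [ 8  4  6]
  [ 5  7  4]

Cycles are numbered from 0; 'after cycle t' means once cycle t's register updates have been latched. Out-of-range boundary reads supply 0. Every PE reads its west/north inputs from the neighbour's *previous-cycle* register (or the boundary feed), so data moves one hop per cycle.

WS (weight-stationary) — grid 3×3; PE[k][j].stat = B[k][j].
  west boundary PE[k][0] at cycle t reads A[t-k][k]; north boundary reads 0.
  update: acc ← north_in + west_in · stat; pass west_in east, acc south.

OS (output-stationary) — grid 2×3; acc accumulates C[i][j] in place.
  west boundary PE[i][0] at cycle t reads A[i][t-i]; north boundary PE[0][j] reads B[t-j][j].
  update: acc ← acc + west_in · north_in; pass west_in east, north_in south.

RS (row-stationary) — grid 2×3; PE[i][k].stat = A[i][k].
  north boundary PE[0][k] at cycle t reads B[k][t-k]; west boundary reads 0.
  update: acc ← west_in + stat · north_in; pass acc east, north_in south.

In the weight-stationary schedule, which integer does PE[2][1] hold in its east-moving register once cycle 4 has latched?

WS 3×3: PE[2][1] cycle-by-cycle (with neighbour feeds):
  c0 r1c1: 0 / 0 / 0
  c0 r2c0: 0 / 0 / 0
  c0 r2c1: 0 / 0 / 0
  c1 r1c1: 0 / 0 / 0
  c1 r2c0: 0 / 0 / 0
  c1 r2c1: 0 / 0 / 0
  c2 r1c1: 64 / 9 / 64
  c2 r2c0: 118 / 2 / 118
  c2 r2c1: 0 / 0 / 0
  c3 r1c1: 44 / 4 / 44
  c3 r2c0: 88 / 4 / 88
  c3 r2c1: 78 / 2 / 78
  c4 r1c1: 0 / 0 / 0
  c4 r2c0: 0 / 0 / 0
  c4 r2c1: 72 / 4 / 72

register = 4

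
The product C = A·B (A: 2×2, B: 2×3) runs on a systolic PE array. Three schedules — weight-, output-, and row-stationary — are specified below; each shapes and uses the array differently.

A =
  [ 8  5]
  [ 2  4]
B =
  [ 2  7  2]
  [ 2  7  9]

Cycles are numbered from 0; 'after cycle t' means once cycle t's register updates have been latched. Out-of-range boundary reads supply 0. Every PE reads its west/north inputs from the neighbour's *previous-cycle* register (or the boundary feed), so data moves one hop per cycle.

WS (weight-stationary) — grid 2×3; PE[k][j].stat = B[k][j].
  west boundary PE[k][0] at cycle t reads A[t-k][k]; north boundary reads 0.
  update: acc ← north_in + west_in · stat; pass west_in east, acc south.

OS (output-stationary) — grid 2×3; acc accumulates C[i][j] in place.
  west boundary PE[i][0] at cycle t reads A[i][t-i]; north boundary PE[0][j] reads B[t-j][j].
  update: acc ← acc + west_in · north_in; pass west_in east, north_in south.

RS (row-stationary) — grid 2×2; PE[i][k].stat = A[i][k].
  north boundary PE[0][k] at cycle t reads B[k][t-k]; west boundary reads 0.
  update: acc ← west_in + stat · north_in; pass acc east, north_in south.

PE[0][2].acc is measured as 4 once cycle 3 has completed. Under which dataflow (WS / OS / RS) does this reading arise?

— WS: 2×3; PE[0][2] trace:
  [0] (0,2) acc=0 (h:0 v:0)
  [1] (0,2) acc=0 (h:0 v:0)
  [2] (0,2) acc=16 (h:8 v:16)
  [3] (0,2) acc=4 (h:2 v:4)
— OS: 2×3; PE[0][2] trace:
  [0] (0,2) acc=0 (h:0 v:0)
  [1] (0,2) acc=0 (h:0 v:0)
  [2] (0,2) acc=16 (h:8 v:2)
  [3] (0,2) acc=61 (h:5 v:9)
— RS: 2×2 array has no PE[0][2].

dataflow = WS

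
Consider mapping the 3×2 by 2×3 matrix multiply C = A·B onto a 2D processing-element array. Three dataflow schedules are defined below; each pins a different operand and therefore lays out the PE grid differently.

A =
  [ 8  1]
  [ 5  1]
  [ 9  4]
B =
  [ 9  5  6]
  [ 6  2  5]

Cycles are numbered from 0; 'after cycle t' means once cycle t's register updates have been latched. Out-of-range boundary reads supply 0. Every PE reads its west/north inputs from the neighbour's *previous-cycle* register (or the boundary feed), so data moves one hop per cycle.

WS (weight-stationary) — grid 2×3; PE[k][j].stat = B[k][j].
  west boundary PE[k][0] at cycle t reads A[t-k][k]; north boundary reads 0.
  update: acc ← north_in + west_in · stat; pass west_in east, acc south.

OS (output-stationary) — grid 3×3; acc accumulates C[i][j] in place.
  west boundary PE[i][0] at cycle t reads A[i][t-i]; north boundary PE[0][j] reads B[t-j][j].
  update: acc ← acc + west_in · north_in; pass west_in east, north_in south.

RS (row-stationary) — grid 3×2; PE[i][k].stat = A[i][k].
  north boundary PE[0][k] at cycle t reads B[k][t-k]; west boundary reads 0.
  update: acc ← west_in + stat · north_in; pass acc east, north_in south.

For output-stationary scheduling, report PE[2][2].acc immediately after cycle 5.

OS 3×3: PE[2][2] cycle-by-cycle (with neighbour feeds):
  @0  [1,2]  acc 0  |  →0  ↓0
  @0  [2,1]  acc 0  |  →0  ↓0
  @0  [2,2]  acc 0  |  →0  ↓0
  @1  [1,2]  acc 0  |  →0  ↓0
  @1  [2,1]  acc 0  |  →0  ↓0
  @1  [2,2]  acc 0  |  →0  ↓0
  @2  [1,2]  acc 0  |  →0  ↓0
  @2  [2,1]  acc 0  |  →0  ↓0
  @2  [2,2]  acc 0  |  →0  ↓0
  @3  [1,2]  acc 30  |  →5  ↓6
  @3  [2,1]  acc 45  |  →9  ↓5
  @3  [2,2]  acc 0  |  →0  ↓0
  @4  [1,2]  acc 35  |  →1  ↓5
  @4  [2,1]  acc 53  |  →4  ↓2
  @4  [2,2]  acc 54  |  →9  ↓6
  @5  [1,2]  acc 35  |  →0  ↓0
  @5  [2,1]  acc 53  |  →0  ↓0
  @5  [2,2]  acc 74  |  →4  ↓5

PE[2][2].acc = 74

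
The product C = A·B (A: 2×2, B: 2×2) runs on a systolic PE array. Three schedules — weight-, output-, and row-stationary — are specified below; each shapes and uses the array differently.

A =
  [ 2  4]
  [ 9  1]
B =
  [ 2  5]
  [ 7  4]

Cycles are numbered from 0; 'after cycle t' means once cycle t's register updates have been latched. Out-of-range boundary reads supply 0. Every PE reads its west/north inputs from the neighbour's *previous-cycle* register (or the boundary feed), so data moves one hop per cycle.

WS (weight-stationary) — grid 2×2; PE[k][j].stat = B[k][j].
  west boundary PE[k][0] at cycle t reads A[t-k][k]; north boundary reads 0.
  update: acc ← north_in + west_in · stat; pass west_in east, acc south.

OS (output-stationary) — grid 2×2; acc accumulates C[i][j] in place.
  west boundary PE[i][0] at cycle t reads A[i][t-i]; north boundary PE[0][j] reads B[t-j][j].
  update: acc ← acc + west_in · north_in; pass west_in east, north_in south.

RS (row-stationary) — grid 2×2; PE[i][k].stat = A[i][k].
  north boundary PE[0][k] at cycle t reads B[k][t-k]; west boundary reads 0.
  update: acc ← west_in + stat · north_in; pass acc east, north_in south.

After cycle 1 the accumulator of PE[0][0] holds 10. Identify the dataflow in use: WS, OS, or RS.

dataflow = RS

— WS: 2×2; PE[0][0] trace:
  c0 r0c0: 4 / 2 / 4
  c1 r0c0: 18 / 9 / 18
— OS: 2×2; PE[0][0] trace:
  c0 r0c0: 4 / 2 / 2
  c1 r0c0: 32 / 4 / 7
— RS: 2×2; PE[0][0] trace:
  c0 r0c0: 4 / 4 / 2
  c1 r0c0: 10 / 10 / 5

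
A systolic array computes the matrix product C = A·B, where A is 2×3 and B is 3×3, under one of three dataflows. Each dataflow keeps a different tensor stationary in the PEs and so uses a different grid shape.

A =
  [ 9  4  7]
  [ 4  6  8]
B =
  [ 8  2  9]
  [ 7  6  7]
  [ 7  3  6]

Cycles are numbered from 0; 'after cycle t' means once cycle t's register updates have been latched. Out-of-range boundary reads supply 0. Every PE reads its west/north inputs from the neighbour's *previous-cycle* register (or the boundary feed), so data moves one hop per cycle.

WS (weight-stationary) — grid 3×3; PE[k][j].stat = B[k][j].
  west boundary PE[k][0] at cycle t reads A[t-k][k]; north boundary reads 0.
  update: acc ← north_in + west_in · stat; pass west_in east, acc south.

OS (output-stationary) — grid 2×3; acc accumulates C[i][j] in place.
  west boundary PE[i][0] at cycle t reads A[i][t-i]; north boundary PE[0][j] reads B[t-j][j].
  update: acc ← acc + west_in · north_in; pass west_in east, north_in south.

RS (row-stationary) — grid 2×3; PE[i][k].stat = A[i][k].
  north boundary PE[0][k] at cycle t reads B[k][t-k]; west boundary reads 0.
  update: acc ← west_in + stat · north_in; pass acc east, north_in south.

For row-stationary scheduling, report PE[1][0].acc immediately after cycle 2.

PE[1][0].acc = 8

Tracing RS — 2×3 array, target PE[1][0]:
  [0] (0,0) acc=72 (h:72 v:8)
  [0] (1,0) acc=0 (h:0 v:0)
  [1] (0,0) acc=18 (h:18 v:2)
  [1] (1,0) acc=32 (h:32 v:8)
  [2] (0,0) acc=81 (h:81 v:9)
  [2] (1,0) acc=8 (h:8 v:2)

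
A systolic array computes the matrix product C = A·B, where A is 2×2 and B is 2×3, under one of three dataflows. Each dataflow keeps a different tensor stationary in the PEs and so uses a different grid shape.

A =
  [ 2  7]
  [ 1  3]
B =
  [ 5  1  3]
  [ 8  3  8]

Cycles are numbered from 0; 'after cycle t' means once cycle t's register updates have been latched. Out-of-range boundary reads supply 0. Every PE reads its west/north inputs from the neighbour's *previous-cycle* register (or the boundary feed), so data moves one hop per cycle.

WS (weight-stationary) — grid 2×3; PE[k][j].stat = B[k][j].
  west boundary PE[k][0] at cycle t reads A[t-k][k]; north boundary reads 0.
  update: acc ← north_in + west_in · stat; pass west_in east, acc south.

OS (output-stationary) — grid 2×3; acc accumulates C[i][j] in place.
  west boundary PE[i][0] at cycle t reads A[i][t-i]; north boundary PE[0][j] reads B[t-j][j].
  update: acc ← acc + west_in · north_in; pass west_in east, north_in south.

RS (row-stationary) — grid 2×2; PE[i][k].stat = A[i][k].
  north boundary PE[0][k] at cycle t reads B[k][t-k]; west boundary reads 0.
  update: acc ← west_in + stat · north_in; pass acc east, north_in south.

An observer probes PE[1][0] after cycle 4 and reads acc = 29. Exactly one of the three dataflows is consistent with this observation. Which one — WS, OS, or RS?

dataflow = OS

WS [2×3] PE[1][0] across cycles:
  cycle 0: PE[1][0] → acc 0, east 0, south 0
  cycle 1: PE[1][0] → acc 66, east 7, south 66
  cycle 2: PE[1][0] → acc 29, east 3, south 29
  cycle 3: PE[1][0] → acc 0, east 0, south 0
  cycle 4: PE[1][0] → acc 0, east 0, south 0
OS [2×3] PE[1][0] across cycles:
  cycle 0: PE[1][0] → acc 0, east 0, south 0
  cycle 1: PE[1][0] → acc 5, east 1, south 5
  cycle 2: PE[1][0] → acc 29, east 3, south 8
  cycle 3: PE[1][0] → acc 29, east 0, south 0
  cycle 4: PE[1][0] → acc 29, east 0, south 0
RS [2×2] PE[1][0] across cycles:
  cycle 0: PE[1][0] → acc 0, east 0, south 0
  cycle 1: PE[1][0] → acc 5, east 5, south 5
  cycle 2: PE[1][0] → acc 1, east 1, south 1
  cycle 3: PE[1][0] → acc 3, east 3, south 3
  cycle 4: PE[1][0] → acc 0, east 0, south 0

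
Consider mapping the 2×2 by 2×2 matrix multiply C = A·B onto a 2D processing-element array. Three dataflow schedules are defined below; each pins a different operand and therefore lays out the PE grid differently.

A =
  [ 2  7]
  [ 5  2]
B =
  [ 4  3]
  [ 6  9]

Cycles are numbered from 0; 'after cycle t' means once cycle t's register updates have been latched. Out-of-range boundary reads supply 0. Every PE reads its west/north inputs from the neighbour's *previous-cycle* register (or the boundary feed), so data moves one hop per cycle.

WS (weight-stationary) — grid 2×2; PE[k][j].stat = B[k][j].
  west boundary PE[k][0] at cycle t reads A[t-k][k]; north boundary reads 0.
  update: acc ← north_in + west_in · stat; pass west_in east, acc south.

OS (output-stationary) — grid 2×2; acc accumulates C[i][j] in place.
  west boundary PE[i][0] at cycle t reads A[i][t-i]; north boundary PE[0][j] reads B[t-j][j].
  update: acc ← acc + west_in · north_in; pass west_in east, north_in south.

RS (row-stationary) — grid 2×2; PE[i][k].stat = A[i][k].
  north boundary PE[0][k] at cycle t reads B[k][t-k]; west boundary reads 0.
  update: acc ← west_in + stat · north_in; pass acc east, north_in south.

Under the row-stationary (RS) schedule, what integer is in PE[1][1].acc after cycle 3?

RS 2×2: PE[1][1] cycle-by-cycle (with neighbour feeds):
  step 0 · PE0,1: acc=0; fwd→0 fwd↓0
  step 0 · PE1,0: acc=0; fwd→0 fwd↓0
  step 0 · PE1,1: acc=0; fwd→0 fwd↓0
  step 1 · PE0,1: acc=50; fwd→50 fwd↓6
  step 1 · PE1,0: acc=20; fwd→20 fwd↓4
  step 1 · PE1,1: acc=0; fwd→0 fwd↓0
  step 2 · PE0,1: acc=69; fwd→69 fwd↓9
  step 2 · PE1,0: acc=15; fwd→15 fwd↓3
  step 2 · PE1,1: acc=32; fwd→32 fwd↓6
  step 3 · PE0,1: acc=0; fwd→0 fwd↓0
  step 3 · PE1,0: acc=0; fwd→0 fwd↓0
  step 3 · PE1,1: acc=33; fwd→33 fwd↓9

PE[1][1].acc = 33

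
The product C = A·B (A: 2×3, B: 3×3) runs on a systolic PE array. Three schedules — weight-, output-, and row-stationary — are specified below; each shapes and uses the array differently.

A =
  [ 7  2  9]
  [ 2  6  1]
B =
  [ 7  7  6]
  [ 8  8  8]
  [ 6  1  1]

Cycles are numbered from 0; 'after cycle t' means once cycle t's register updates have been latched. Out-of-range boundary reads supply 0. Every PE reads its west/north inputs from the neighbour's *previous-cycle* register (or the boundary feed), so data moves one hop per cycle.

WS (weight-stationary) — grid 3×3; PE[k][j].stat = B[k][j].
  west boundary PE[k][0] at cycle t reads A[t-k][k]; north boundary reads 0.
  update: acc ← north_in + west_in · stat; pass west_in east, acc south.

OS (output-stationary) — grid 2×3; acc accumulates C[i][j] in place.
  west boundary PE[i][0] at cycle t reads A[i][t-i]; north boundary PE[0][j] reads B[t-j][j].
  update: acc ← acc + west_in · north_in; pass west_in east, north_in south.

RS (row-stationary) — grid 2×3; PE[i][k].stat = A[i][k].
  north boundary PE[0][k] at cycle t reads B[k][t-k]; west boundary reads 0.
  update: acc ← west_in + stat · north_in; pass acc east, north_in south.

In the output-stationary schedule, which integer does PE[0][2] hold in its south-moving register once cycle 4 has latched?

register = 1

OS on a 2×3 grid — tracing PE[0][2] and its feeders:
  c0 r0c1: 0 / 0 / 0
  c0 r0c2: 0 / 0 / 0
  c1 r0c1: 49 / 7 / 7
  c1 r0c2: 0 / 0 / 0
  c2 r0c1: 65 / 2 / 8
  c2 r0c2: 42 / 7 / 6
  c3 r0c1: 74 / 9 / 1
  c3 r0c2: 58 / 2 / 8
  c4 r0c1: 74 / 0 / 0
  c4 r0c2: 67 / 9 / 1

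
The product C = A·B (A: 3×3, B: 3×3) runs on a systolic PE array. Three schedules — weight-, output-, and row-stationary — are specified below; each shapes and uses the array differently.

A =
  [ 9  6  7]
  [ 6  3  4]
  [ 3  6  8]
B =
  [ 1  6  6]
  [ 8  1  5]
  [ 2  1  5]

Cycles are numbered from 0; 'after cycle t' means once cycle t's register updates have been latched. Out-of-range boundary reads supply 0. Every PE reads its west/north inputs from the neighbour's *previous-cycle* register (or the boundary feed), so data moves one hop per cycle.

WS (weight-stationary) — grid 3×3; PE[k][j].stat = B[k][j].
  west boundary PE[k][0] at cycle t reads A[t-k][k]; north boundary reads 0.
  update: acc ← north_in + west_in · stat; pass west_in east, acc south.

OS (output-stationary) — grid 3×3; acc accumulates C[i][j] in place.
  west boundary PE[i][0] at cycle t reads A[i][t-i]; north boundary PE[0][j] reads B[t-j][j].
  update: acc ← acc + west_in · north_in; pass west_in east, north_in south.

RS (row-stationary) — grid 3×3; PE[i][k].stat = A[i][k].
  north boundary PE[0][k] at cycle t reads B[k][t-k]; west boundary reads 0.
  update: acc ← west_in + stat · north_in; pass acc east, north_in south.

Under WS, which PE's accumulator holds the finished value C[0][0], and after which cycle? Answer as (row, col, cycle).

WS: C[0][0] accumulates in PE[2][0]:
  after 0 — PE[2][0] acc=0, pass-E 0, pass-S 0
  after 1 — PE[2][0] acc=0, pass-E 0, pass-S 0
  after 2 — PE[2][0] acc=71, pass-E 7, pass-S 71

(row, col, cycle) = (2, 0, 2)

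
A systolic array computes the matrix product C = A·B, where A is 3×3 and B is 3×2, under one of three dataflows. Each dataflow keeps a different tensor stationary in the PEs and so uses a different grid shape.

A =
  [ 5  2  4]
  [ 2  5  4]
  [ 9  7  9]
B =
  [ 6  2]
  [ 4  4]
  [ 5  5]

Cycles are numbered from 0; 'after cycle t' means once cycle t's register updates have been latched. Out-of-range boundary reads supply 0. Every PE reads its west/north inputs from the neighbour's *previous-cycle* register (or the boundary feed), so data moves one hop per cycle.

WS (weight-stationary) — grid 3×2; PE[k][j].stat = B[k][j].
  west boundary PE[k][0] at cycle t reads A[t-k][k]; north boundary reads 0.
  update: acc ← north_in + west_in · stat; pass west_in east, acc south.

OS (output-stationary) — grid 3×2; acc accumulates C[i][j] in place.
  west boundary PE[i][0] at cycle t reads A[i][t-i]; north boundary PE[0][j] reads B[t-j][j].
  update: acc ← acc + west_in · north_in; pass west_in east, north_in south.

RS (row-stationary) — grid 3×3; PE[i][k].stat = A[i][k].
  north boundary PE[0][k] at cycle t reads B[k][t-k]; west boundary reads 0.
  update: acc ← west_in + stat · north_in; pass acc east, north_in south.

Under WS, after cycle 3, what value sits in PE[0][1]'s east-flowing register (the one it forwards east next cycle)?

register = 9

Tracing WS — 3×2 array, target PE[0][1]:
  0: (0,0).acc=30  regs=<5,30>
  0: (0,1).acc=0  regs=<0,0>
  1: (0,0).acc=12  regs=<2,12>
  1: (0,1).acc=10  regs=<5,10>
  2: (0,0).acc=54  regs=<9,54>
  2: (0,1).acc=4  regs=<2,4>
  3: (0,0).acc=0  regs=<0,0>
  3: (0,1).acc=18  regs=<9,18>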